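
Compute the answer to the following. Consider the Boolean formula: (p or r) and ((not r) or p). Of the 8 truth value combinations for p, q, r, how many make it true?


Evaluate all 8 assignments for p, q, r:
p=0, q=0, r=0: 0
p=0, q=0, r=1: 0
p=0, q=1, r=0: 0
p=0, q=1, r=1: 0
p=1, q=0, r=0: 1
p=1, q=0, r=1: 1
p=1, q=1, r=0: 1
p=1, q=1, r=1: 1
Satisfying count = 4

4


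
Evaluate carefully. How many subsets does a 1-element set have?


The power set of a set with n elements has 2^n elements.
|P(S)| = 2^1 = 2

2


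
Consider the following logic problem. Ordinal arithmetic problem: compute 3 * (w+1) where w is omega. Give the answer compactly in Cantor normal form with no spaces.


Compute 3 * (w+1).
Ordinal * is associative and left-distributive over +, but NOT commutative; for finite n>1, n*w = w but w*n stays w*n.
By left-distributivity: 3 * (w+1) = 3*w + 3*1 = w + 3 = w+3.
Result = w+3

w+3


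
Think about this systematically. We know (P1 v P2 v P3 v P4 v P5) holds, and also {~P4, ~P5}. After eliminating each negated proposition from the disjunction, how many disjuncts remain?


Original disjuncts (5): P1, P2, P3, P4, P5
Negated (eliminate): ~P4, ~P5
Remaining disjuncts: P1, P2, P3
Count = 5 - 2 = 3

3


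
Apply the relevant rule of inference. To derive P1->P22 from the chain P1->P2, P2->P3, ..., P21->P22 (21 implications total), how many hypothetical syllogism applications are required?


With 21 implications in a chain connecting 22 propositions:
P1->P2, P2->P3, ..., P21->P22
Steps needed = (number of implications) - 1 = 21 - 1 = 20

20


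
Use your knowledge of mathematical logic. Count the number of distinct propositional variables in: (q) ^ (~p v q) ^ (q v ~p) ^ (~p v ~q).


Identify each variable that appears in the formula.
Variables found: p, q
Count = 2

2


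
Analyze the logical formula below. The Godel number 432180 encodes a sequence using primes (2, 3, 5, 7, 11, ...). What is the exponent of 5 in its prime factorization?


Factorize 432180 by dividing by 5 repeatedly.
Division steps: 5 divides 432180 exactly 1 time(s).
Exponent of 5 = 1

1


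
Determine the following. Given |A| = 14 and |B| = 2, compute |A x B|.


The Cartesian product A x B contains all ordered pairs (a, b).
|A x B| = |A| * |B| = 14 * 2 = 28

28


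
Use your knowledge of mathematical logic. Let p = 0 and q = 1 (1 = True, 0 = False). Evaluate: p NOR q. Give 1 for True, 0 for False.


p = 0, q = 1
Operation: p NOR q
Evaluate: 0 NOR 1 = 0

0


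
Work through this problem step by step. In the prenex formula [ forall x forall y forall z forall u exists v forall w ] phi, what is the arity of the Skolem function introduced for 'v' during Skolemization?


Quantifier prefix: forall x forall y forall z forall u exists v forall w
'v' is existentially quantified at position 5.
Universal variables preceding it: x, y, z, u
Skolem function arity = 4

4


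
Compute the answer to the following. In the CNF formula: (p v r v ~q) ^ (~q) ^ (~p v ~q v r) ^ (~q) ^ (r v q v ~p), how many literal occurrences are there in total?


Counting literals in each clause:
Clause 1: 3 literal(s)
Clause 2: 1 literal(s)
Clause 3: 3 literal(s)
Clause 4: 1 literal(s)
Clause 5: 3 literal(s)
Total = 11

11


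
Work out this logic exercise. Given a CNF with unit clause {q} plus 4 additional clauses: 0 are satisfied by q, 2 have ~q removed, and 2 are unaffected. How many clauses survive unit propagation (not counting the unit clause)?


Satisfied (removed): 0
Shortened (remain): 2
Unchanged (remain): 2
Remaining = 2 + 2 = 4

4


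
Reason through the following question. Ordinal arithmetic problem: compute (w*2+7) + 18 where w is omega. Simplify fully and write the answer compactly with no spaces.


Compute (w*2+7) + 18.
Ordinal + is associative but NOT commutative; for finite n>0, n + w = w but w + n stays w+n.
By associativity: (w*2+7) + 18 = w*2 + (7+18) = w*2+25.
Result = w*2+25

w*2+25


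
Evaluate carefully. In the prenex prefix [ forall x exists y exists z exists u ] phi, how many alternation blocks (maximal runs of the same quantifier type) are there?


Quantifier-type sequence: A E E E  (A=forall, E=exists)
Group into maximal same-type runs:
  Ax1 | Ex3
Number of blocks = 2

2


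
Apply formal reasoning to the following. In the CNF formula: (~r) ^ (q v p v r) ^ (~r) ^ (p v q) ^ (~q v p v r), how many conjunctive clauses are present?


A CNF formula is a conjunction of clauses.
Clauses are separated by ^.
Counting the conjuncts: 5 clauses.

5


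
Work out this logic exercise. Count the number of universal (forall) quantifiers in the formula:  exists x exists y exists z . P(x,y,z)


Quantifier prefix: exists x exists y exists z
Mark each quantifier type:
  E E E
Universal count = 0, Existential count = 3
Asked for universal (forall) quantifiers: 0

0


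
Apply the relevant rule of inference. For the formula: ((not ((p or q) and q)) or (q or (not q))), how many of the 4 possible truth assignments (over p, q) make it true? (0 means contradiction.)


Check all 4 assignments:
p=0, q=0: 1
p=0, q=1: 1
p=1, q=0: 1
p=1, q=1: 1
Count of True = 4

4


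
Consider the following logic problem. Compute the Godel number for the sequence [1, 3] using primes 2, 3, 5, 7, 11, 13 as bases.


Encode each element as an exponent of the corresponding prime:
  2^1 = 2
  3^3 = 27
Product = 2 * 27 = 54

54


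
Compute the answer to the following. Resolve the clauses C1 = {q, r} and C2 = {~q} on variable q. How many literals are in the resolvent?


Remove q from C1 and ~q from C2.
C1 remainder: {r}
C2 remainder: {}
Union (resolvent): {r}
Resolvent has 1 literal(s).

1


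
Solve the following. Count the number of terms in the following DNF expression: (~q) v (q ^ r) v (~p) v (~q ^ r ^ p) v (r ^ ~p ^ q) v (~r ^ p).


A DNF formula is a disjunction of terms (conjunctions).
Terms are separated by v.
Counting the disjuncts: 6 terms.

6


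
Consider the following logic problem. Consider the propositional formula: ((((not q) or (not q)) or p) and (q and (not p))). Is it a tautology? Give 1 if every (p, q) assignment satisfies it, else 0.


Check all 4 assignments:
p=0, q=0: 0
p=0, q=1: 0
p=1, q=0: 0
p=1, q=1: 0
Satisfying count = 0/4.
Tautology iff count = 4: no.

0


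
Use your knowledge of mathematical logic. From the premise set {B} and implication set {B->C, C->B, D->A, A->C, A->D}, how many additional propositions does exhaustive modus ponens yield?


Initial facts: {B}
Apply modus ponens to closure:
  B and B->C  =>  C
Final known: {B, C}
New propositions: {C}
Count = 1

1


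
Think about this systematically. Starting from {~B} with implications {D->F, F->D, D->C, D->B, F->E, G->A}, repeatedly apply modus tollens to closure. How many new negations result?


Initial negated facts: {~B}
Apply modus tollens to closure:
  ~B and D->B  =>  ~D
  ~D and F->D  =>  ~F
Final negated: {~B, ~D, ~F}
New negations: {~D, ~F}
Count = 2

2


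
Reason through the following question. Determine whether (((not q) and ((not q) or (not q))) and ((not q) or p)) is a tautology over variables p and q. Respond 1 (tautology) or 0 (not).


Check all 4 assignments:
p=0, q=0: 1
p=0, q=1: 0
p=1, q=0: 1
p=1, q=1: 0
Satisfying count = 2/4.
Tautology iff count = 4: no.

0


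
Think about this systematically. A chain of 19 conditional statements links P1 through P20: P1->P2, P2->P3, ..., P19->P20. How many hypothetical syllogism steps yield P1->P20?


With 19 implications in a chain connecting 20 propositions:
P1->P2, P2->P3, ..., P19->P20
Steps needed = (number of implications) - 1 = 19 - 1 = 18

18


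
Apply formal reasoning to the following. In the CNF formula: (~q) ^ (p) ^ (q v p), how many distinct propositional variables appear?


Identify each variable that appears in the formula.
Variables found: p, q
Count = 2

2


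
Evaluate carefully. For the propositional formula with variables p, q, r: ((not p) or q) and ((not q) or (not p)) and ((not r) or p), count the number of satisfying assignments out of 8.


Evaluate all 8 assignments for p, q, r:
p=0, q=0, r=0: 1
p=0, q=0, r=1: 0
p=0, q=1, r=0: 1
p=0, q=1, r=1: 0
p=1, q=0, r=0: 0
p=1, q=0, r=1: 0
p=1, q=1, r=0: 0
p=1, q=1, r=1: 0
Satisfying count = 2

2


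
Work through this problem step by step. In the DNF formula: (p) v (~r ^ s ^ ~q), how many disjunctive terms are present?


A DNF formula is a disjunction of terms (conjunctions).
Terms are separated by v.
Counting the disjuncts: 2 terms.

2


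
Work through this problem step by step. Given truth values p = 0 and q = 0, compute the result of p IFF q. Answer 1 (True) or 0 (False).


p = 0, q = 0
Operation: p IFF q
Evaluate: 0 IFF 0 = 1

1


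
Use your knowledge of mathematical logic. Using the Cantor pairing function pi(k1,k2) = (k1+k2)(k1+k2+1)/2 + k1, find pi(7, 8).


k1 + k2 = 15
(k1+k2)(k1+k2+1)/2 = 15 * 16 / 2 = 120
pi = 120 + 7 = 127

127


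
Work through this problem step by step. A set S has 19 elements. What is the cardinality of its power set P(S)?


The power set of a set with n elements has 2^n elements.
|P(S)| = 2^19 = 524288

524288


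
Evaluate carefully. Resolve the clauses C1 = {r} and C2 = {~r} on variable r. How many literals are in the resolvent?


Remove r from C1 and ~r from C2.
C1 remainder: {}
C2 remainder: {}
Union (resolvent): {} (empty clause)
Resolvent has 0 literal(s).

0


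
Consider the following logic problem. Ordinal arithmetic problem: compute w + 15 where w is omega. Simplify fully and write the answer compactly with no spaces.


Compute w + 15.
Ordinal + is associative but NOT commutative; for finite n>0, n + w = w but w + n stays w+n.
w + 15 is already in normal form (a successor ordinal beyond w).
Result = w+15

w+15


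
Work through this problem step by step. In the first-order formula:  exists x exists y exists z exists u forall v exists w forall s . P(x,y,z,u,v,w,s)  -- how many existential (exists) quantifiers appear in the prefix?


Quantifier prefix: exists x exists y exists z exists u forall v exists w forall s
Mark each quantifier type:
  E E E E U E U
Universal count = 2, Existential count = 5
Asked for existential (exists) quantifiers: 5

5


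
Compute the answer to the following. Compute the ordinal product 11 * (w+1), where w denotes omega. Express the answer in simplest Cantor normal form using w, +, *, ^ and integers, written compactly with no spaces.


Compute 11 * (w+1).
Ordinal * is associative and left-distributive over +, but NOT commutative; for finite n>1, n*w = w but w*n stays w*n.
By left-distributivity: 11 * (w+1) = 11*w + 11*1 = w + 11 = w+11.
Result = w+11

w+11


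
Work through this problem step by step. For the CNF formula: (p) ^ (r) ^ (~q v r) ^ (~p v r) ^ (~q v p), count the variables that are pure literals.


Check each variable for pure literal status:
p: mixed (not pure)
q: pure negative
r: pure positive
Pure literal count = 2

2


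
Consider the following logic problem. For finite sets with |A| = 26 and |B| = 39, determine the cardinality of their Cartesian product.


The Cartesian product A x B contains all ordered pairs (a, b).
|A x B| = |A| * |B| = 26 * 39 = 1014

1014


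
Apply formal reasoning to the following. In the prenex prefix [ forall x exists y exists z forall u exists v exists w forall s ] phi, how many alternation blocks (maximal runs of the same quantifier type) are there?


Quantifier-type sequence: A E E A E E A  (A=forall, E=exists)
Group into maximal same-type runs:
  Ax1 | Ex2 | Ax1 | Ex2 | Ax1
Number of blocks = 5

5


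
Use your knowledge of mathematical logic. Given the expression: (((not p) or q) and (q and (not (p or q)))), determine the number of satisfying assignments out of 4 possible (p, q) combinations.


Check all 4 assignments:
p=0, q=0: 0
p=0, q=1: 0
p=1, q=0: 0
p=1, q=1: 0
Count of True = 0

0


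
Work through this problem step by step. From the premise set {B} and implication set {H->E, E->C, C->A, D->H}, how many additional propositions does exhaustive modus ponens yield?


Initial facts: {B}
Apply modus ponens to closure:
  (no implication fires)
Final known: {B}
New propositions: {(none)}
Count = 0

0


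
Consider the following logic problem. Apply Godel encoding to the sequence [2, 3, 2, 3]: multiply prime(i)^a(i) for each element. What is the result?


Encode each element as an exponent of the corresponding prime:
  2^2 = 4
  3^3 = 27
  5^2 = 25
  7^3 = 343
Product = 4 * 27 * 25 * 343 = 926100

926100


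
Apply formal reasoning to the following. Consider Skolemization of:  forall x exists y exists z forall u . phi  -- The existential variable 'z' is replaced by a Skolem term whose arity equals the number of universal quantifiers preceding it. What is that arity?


Quantifier prefix: forall x exists y exists z forall u
'z' is existentially quantified at position 3.
Universal variables preceding it: x
Skolem function arity = 1

1


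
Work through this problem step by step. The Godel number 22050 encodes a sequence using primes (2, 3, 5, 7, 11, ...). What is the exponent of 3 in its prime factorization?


Factorize 22050 by dividing by 3 repeatedly.
Division steps: 3 divides 22050 exactly 2 time(s).
Exponent of 3 = 2

2


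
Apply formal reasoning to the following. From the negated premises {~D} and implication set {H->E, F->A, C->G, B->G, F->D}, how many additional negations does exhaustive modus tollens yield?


Initial negated facts: {~D}
Apply modus tollens to closure:
  ~D and F->D  =>  ~F
Final negated: {~D, ~F}
New negations: {~F}
Count = 1

1


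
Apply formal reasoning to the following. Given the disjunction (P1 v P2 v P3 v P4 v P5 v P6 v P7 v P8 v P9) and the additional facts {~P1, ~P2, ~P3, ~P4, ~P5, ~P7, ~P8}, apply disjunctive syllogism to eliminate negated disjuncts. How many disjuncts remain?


Original disjuncts (9): P1, P2, P3, P4, P5, P6, P7, P8, P9
Negated (eliminate): ~P1, ~P2, ~P3, ~P4, ~P5, ~P7, ~P8
Remaining disjuncts: P6, P9
Count = 9 - 7 = 2

2


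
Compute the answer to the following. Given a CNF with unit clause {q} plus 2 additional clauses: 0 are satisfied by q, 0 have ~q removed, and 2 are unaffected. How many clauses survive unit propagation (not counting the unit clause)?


Satisfied (removed): 0
Shortened (remain): 0
Unchanged (remain): 2
Remaining = 0 + 2 = 2

2


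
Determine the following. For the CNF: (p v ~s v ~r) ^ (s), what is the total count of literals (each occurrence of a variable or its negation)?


Counting literals in each clause:
Clause 1: 3 literal(s)
Clause 2: 1 literal(s)
Total = 4

4


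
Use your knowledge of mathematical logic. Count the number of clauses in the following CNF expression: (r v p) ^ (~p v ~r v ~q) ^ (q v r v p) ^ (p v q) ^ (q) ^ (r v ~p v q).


A CNF formula is a conjunction of clauses.
Clauses are separated by ^.
Counting the conjuncts: 6 clauses.

6


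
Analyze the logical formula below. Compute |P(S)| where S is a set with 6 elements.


The power set of a set with n elements has 2^n elements.
|P(S)| = 2^6 = 64

64


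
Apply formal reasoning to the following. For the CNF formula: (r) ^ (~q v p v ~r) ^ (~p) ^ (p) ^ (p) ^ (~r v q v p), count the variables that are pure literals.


Check each variable for pure literal status:
p: mixed (not pure)
q: mixed (not pure)
r: mixed (not pure)
Pure literal count = 0

0


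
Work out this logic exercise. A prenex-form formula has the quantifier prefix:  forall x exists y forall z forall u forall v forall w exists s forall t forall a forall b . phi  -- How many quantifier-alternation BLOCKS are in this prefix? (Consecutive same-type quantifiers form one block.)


Quantifier-type sequence: A E A A A A E A A A  (A=forall, E=exists)
Group into maximal same-type runs:
  Ax1 | Ex1 | Ax4 | Ex1 | Ax3
Number of blocks = 5

5


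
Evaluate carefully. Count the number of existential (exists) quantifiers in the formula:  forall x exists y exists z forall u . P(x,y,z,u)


Quantifier prefix: forall x exists y exists z forall u
Mark each quantifier type:
  U E E U
Universal count = 2, Existential count = 2
Asked for existential (exists) quantifiers: 2

2


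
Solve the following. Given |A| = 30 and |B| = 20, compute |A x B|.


The Cartesian product A x B contains all ordered pairs (a, b).
|A x B| = |A| * |B| = 30 * 20 = 600

600


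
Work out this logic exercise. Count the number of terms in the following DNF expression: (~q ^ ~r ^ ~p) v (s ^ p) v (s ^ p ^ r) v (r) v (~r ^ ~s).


A DNF formula is a disjunction of terms (conjunctions).
Terms are separated by v.
Counting the disjuncts: 5 terms.

5


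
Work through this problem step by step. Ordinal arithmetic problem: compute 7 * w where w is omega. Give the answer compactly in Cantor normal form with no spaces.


Compute 7 * w.
Ordinal * is associative and left-distributive over +, but NOT commutative; for finite n>1, n*w = w but w*n stays w*n.
For finite n>0, n * w = sup{n*k : k<w} = w. So 7 * w = w.
Result = w

w


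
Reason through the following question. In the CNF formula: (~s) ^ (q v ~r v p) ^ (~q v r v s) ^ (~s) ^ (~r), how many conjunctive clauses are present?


A CNF formula is a conjunction of clauses.
Clauses are separated by ^.
Counting the conjuncts: 5 clauses.

5


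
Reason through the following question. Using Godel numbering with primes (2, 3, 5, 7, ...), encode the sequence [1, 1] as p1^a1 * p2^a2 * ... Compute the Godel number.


Encode each element as an exponent of the corresponding prime:
  2^1 = 2
  3^1 = 3
Product = 2 * 3 = 6

6


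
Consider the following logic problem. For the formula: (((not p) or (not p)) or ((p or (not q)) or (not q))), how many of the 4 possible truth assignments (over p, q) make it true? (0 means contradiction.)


Check all 4 assignments:
p=0, q=0: 1
p=0, q=1: 1
p=1, q=0: 1
p=1, q=1: 1
Count of True = 4

4


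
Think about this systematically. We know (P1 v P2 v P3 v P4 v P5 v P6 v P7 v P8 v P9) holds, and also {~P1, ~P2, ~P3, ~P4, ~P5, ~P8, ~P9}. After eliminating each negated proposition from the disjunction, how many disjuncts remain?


Original disjuncts (9): P1, P2, P3, P4, P5, P6, P7, P8, P9
Negated (eliminate): ~P1, ~P2, ~P3, ~P4, ~P5, ~P8, ~P9
Remaining disjuncts: P6, P7
Count = 9 - 7 = 2

2


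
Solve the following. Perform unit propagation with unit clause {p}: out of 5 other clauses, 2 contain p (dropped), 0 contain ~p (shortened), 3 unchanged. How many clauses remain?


Satisfied (removed): 2
Shortened (remain): 0
Unchanged (remain): 3
Remaining = 0 + 3 = 3

3


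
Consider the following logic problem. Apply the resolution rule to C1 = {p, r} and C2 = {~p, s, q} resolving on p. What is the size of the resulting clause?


Remove p from C1 and ~p from C2.
C1 remainder: {r}
C2 remainder: {s, q}
Union (resolvent): {q, r, s}
Resolvent has 3 literal(s).

3


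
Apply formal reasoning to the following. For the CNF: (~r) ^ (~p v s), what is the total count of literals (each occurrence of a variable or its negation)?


Counting literals in each clause:
Clause 1: 1 literal(s)
Clause 2: 2 literal(s)
Total = 3

3


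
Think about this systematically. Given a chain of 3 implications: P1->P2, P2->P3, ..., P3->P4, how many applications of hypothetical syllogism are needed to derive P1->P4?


With 3 implications in a chain connecting 4 propositions:
P1->P2, P2->P3, ..., P3->P4
Steps needed = (number of implications) - 1 = 3 - 1 = 2

2


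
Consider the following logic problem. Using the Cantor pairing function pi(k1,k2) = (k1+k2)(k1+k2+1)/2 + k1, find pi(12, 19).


k1 + k2 = 31
(k1+k2)(k1+k2+1)/2 = 31 * 32 / 2 = 496
pi = 496 + 12 = 508

508


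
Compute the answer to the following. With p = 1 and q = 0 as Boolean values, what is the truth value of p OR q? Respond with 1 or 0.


p = 1, q = 0
Operation: p OR q
Evaluate: 1 OR 0 = 1

1


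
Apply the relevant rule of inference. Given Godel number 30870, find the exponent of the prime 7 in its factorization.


Factorize 30870 by dividing by 7 repeatedly.
Division steps: 7 divides 30870 exactly 3 time(s).
Exponent of 7 = 3

3


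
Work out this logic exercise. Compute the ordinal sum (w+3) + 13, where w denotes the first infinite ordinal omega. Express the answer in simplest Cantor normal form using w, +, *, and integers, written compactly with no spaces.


Compute (w+3) + 13.
Ordinal + is associative but NOT commutative; for finite n>0, n + w = w but w + n stays w+n.
By associativity: (w+3) + 13 = w + (3+13) = w+16.
Result = w+16

w+16


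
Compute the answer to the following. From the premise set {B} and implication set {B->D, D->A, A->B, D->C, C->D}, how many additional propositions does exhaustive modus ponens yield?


Initial facts: {B}
Apply modus ponens to closure:
  B and B->D  =>  D
  D and D->A  =>  A
  D and D->C  =>  C
Final known: {A, B, C, D}
New propositions: {A, C, D}
Count = 3

3


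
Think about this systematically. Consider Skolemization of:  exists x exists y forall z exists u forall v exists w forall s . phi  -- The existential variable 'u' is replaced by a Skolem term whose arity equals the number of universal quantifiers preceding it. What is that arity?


Quantifier prefix: exists x exists y forall z exists u forall v exists w forall s
'u' is existentially quantified at position 4.
Universal variables preceding it: z
Skolem function arity = 1

1


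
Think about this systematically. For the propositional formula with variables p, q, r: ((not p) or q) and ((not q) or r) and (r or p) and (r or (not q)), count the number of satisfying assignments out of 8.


Evaluate all 8 assignments for p, q, r:
p=0, q=0, r=0: 0
p=0, q=0, r=1: 1
p=0, q=1, r=0: 0
p=0, q=1, r=1: 1
p=1, q=0, r=0: 0
p=1, q=0, r=1: 0
p=1, q=1, r=0: 0
p=1, q=1, r=1: 1
Satisfying count = 3

3


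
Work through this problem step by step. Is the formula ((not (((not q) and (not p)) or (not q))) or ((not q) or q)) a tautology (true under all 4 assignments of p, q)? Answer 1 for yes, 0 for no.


Check all 4 assignments:
p=0, q=0: 1
p=0, q=1: 1
p=1, q=0: 1
p=1, q=1: 1
Satisfying count = 4/4.
Tautology iff count = 4: yes.

1


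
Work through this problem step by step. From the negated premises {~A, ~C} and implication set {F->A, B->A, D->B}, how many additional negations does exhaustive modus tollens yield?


Initial negated facts: {~A, ~C}
Apply modus tollens to closure:
  ~A and F->A  =>  ~F
  ~A and B->A  =>  ~B
  ~B and D->B  =>  ~D
Final negated: {~A, ~B, ~C, ~D, ~F}
New negations: {~B, ~D, ~F}
Count = 3

3


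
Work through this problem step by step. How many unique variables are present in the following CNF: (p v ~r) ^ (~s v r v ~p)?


Identify each variable that appears in the formula.
Variables found: p, r, s
Count = 3

3


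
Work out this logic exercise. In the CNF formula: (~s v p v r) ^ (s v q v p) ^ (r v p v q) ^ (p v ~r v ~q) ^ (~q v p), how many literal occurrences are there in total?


Counting literals in each clause:
Clause 1: 3 literal(s)
Clause 2: 3 literal(s)
Clause 3: 3 literal(s)
Clause 4: 3 literal(s)
Clause 5: 2 literal(s)
Total = 14

14


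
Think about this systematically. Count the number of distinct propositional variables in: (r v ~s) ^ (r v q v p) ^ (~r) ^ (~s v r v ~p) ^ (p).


Identify each variable that appears in the formula.
Variables found: p, q, r, s
Count = 4

4


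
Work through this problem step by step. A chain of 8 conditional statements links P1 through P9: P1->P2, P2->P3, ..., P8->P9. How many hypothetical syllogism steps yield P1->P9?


With 8 implications in a chain connecting 9 propositions:
P1->P2, P2->P3, ..., P8->P9
Steps needed = (number of implications) - 1 = 8 - 1 = 7

7


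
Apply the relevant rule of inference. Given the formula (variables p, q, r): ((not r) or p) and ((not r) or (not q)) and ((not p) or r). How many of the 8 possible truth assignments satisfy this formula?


Evaluate all 8 assignments for p, q, r:
p=0, q=0, r=0: 1
p=0, q=0, r=1: 0
p=0, q=1, r=0: 1
p=0, q=1, r=1: 0
p=1, q=0, r=0: 0
p=1, q=0, r=1: 1
p=1, q=1, r=0: 0
p=1, q=1, r=1: 0
Satisfying count = 3

3


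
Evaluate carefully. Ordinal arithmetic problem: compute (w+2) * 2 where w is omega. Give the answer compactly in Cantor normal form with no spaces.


Compute (w+2) * 2.
Ordinal * is associative and left-distributive over +, but NOT commutative; for finite n>1, n*w = w but w*n stays w*n.
(w+2) * 2 = (w+2) repeated 2 times. Each intermediate +2 is absorbed by the following w; only the last survives: w*2+2.
Result = w*2+2

w*2+2


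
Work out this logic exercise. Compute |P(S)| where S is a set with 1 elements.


The power set of a set with n elements has 2^n elements.
|P(S)| = 2^1 = 2

2


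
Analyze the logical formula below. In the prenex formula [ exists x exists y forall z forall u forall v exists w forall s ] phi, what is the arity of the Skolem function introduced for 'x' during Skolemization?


Quantifier prefix: exists x exists y forall z forall u forall v exists w forall s
'x' is existentially quantified at position 1.
No universal quantifiers precede it.
Skolem function arity = 0 (a Skolem constant)

0


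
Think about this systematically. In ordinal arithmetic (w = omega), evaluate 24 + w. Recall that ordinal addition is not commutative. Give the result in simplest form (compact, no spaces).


Compute 24 + w.
Ordinal + is associative but NOT commutative; for finite n>0, n + w = w but w + n stays w+n.
Any finite left addend is absorbed by w on the right: 24 + w = w.
Result = w

w


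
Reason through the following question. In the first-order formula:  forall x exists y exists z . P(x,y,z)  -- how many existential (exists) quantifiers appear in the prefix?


Quantifier prefix: forall x exists y exists z
Mark each quantifier type:
  U E E
Universal count = 1, Existential count = 2
Asked for existential (exists) quantifiers: 2

2


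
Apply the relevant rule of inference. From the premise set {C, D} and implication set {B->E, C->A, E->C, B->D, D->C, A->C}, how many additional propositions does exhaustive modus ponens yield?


Initial facts: {C, D}
Apply modus ponens to closure:
  C and C->A  =>  A
Final known: {A, C, D}
New propositions: {A}
Count = 1

1


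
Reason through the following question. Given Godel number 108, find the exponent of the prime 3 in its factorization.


Factorize 108 by dividing by 3 repeatedly.
Division steps: 3 divides 108 exactly 3 time(s).
Exponent of 3 = 3

3


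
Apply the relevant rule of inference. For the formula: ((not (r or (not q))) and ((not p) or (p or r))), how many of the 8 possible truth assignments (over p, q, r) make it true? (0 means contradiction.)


Check all 8 assignments:
p=0, q=0, r=0: 0
p=0, q=0, r=1: 0
p=0, q=1, r=0: 1
p=0, q=1, r=1: 0
p=1, q=0, r=0: 0
p=1, q=0, r=1: 0
p=1, q=1, r=0: 1
p=1, q=1, r=1: 0
Count of True = 2

2


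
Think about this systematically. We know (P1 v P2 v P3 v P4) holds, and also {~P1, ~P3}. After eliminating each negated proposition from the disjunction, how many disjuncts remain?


Original disjuncts (4): P1, P2, P3, P4
Negated (eliminate): ~P1, ~P3
Remaining disjuncts: P2, P4
Count = 4 - 2 = 2

2


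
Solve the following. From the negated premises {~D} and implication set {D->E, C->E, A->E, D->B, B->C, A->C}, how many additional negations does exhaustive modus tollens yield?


Initial negated facts: {~D}
Apply modus tollens to closure:
  (no implication fires)
Final negated: {~D}
New negations: {(none)}
Count = 0

0


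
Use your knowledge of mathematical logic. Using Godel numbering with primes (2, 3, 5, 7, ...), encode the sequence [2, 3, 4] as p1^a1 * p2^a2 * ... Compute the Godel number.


Encode each element as an exponent of the corresponding prime:
  2^2 = 4
  3^3 = 27
  5^4 = 625
Product = 4 * 27 * 625 = 67500

67500


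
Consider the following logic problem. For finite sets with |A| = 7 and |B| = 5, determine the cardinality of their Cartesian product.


The Cartesian product A x B contains all ordered pairs (a, b).
|A x B| = |A| * |B| = 7 * 5 = 35

35


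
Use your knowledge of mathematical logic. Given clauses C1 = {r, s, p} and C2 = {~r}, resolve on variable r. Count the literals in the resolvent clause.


Remove r from C1 and ~r from C2.
C1 remainder: {s, p}
C2 remainder: {}
Union (resolvent): {p, s}
Resolvent has 2 literal(s).

2


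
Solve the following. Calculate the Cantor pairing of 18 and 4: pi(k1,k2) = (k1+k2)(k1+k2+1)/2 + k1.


k1 + k2 = 22
(k1+k2)(k1+k2+1)/2 = 22 * 23 / 2 = 253
pi = 253 + 18 = 271

271


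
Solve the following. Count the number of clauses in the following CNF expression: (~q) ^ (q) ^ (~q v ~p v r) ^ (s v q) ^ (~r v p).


A CNF formula is a conjunction of clauses.
Clauses are separated by ^.
Counting the conjuncts: 5 clauses.

5


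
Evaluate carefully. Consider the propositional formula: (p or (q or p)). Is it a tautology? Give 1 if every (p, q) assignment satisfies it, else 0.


Check all 4 assignments:
p=0, q=0: 0
p=0, q=1: 1
p=1, q=0: 1
p=1, q=1: 1
Satisfying count = 3/4.
Tautology iff count = 4: no.

0


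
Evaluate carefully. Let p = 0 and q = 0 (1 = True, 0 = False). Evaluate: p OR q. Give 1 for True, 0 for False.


p = 0, q = 0
Operation: p OR q
Evaluate: 0 OR 0 = 0

0


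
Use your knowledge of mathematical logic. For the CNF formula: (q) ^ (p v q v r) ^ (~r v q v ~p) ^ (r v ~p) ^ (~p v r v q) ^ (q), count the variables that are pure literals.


Check each variable for pure literal status:
p: mixed (not pure)
q: pure positive
r: mixed (not pure)
Pure literal count = 1

1


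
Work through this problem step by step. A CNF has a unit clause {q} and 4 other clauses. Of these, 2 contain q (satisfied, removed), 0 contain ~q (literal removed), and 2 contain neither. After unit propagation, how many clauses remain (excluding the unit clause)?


Satisfied (removed): 2
Shortened (remain): 0
Unchanged (remain): 2
Remaining = 0 + 2 = 2

2


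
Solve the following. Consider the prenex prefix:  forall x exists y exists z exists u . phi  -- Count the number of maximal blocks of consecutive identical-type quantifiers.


Quantifier-type sequence: A E E E  (A=forall, E=exists)
Group into maximal same-type runs:
  Ax1 | Ex3
Number of blocks = 2

2


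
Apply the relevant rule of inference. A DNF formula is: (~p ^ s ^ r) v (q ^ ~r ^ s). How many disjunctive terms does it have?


A DNF formula is a disjunction of terms (conjunctions).
Terms are separated by v.
Counting the disjuncts: 2 terms.

2


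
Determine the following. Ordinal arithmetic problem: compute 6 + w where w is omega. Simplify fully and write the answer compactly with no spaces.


Compute 6 + w.
Ordinal + is associative but NOT commutative; for finite n>0, n + w = w but w + n stays w+n.
Any finite left addend is absorbed by w on the right: 6 + w = w.
Result = w

w


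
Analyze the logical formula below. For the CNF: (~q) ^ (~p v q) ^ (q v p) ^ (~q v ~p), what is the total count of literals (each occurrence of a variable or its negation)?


Counting literals in each clause:
Clause 1: 1 literal(s)
Clause 2: 2 literal(s)
Clause 3: 2 literal(s)
Clause 4: 2 literal(s)
Total = 7

7


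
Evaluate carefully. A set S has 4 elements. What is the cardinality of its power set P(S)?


The power set of a set with n elements has 2^n elements.
|P(S)| = 2^4 = 16

16


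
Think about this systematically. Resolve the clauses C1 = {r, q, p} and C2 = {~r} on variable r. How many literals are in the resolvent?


Remove r from C1 and ~r from C2.
C1 remainder: {q, p}
C2 remainder: {}
Union (resolvent): {p, q}
Resolvent has 2 literal(s).

2


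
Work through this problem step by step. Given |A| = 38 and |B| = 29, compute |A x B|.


The Cartesian product A x B contains all ordered pairs (a, b).
|A x B| = |A| * |B| = 38 * 29 = 1102

1102


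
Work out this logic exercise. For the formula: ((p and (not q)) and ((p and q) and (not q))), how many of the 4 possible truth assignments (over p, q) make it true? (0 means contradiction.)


Check all 4 assignments:
p=0, q=0: 0
p=0, q=1: 0
p=1, q=0: 0
p=1, q=1: 0
Count of True = 0

0


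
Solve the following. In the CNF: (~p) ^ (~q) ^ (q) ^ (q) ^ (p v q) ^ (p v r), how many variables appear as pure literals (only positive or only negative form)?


Check each variable for pure literal status:
p: mixed (not pure)
q: mixed (not pure)
r: pure positive
Pure literal count = 1

1


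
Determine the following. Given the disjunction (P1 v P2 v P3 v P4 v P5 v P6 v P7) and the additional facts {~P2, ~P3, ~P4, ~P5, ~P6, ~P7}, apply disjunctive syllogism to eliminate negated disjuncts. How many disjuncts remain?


Original disjuncts (7): P1, P2, P3, P4, P5, P6, P7
Negated (eliminate): ~P2, ~P3, ~P4, ~P5, ~P6, ~P7
Remaining disjuncts: P1
Count = 7 - 6 = 1

1


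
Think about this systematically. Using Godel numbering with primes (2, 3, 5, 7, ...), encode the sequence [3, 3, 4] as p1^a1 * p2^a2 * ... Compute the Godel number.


Encode each element as an exponent of the corresponding prime:
  2^3 = 8
  3^3 = 27
  5^4 = 625
Product = 8 * 27 * 625 = 135000

135000


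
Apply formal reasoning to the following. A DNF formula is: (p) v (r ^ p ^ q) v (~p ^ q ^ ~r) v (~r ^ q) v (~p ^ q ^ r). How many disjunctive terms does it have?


A DNF formula is a disjunction of terms (conjunctions).
Terms are separated by v.
Counting the disjuncts: 5 terms.

5


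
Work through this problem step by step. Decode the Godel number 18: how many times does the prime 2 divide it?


Factorize 18 by dividing by 2 repeatedly.
Division steps: 2 divides 18 exactly 1 time(s).
Exponent of 2 = 1

1


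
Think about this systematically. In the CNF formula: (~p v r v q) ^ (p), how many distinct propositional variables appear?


Identify each variable that appears in the formula.
Variables found: p, q, r
Count = 3

3


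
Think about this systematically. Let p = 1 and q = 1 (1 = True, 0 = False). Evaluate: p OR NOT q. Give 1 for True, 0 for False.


p = 1, q = 1
Operation: p OR NOT q
Evaluate: 1 OR NOT 1 = 1

1


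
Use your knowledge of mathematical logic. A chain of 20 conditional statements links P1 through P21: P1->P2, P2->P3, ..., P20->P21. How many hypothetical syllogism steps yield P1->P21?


With 20 implications in a chain connecting 21 propositions:
P1->P2, P2->P3, ..., P20->P21
Steps needed = (number of implications) - 1 = 20 - 1 = 19

19


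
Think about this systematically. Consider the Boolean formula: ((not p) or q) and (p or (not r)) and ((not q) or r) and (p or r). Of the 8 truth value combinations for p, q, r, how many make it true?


Evaluate all 8 assignments for p, q, r:
p=0, q=0, r=0: 0
p=0, q=0, r=1: 0
p=0, q=1, r=0: 0
p=0, q=1, r=1: 0
p=1, q=0, r=0: 0
p=1, q=0, r=1: 0
p=1, q=1, r=0: 0
p=1, q=1, r=1: 1
Satisfying count = 1

1


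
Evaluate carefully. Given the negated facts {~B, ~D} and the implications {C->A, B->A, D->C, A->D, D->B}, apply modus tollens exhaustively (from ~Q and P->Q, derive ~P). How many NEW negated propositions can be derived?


Initial negated facts: {~B, ~D}
Apply modus tollens to closure:
  ~D and A->D  =>  ~A
  ~A and C->A  =>  ~C
Final negated: {~A, ~B, ~C, ~D}
New negations: {~A, ~C}
Count = 2

2


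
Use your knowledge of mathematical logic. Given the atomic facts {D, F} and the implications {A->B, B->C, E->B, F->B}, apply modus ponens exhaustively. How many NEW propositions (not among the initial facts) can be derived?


Initial facts: {D, F}
Apply modus ponens to closure:
  F and F->B  =>  B
  B and B->C  =>  C
Final known: {B, C, D, F}
New propositions: {B, C}
Count = 2

2


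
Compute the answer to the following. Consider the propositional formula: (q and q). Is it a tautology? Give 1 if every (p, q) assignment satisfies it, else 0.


Check all 4 assignments:
p=0, q=0: 0
p=0, q=1: 1
p=1, q=0: 0
p=1, q=1: 1
Satisfying count = 2/4.
Tautology iff count = 4: no.

0


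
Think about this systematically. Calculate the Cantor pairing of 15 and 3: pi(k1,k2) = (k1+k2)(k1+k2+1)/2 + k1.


k1 + k2 = 18
(k1+k2)(k1+k2+1)/2 = 18 * 19 / 2 = 171
pi = 171 + 15 = 186

186


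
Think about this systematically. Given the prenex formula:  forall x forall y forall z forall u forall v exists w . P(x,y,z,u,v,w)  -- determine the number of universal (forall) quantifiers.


Quantifier prefix: forall x forall y forall z forall u forall v exists w
Mark each quantifier type:
  U U U U U E
Universal count = 5, Existential count = 1
Asked for universal (forall) quantifiers: 5

5


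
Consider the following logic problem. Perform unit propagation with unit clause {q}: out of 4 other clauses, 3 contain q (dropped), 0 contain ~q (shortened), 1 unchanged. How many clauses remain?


Satisfied (removed): 3
Shortened (remain): 0
Unchanged (remain): 1
Remaining = 0 + 1 = 1

1


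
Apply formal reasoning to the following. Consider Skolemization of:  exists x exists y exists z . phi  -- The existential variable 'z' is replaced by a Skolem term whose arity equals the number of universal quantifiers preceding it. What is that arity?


Quantifier prefix: exists x exists y exists z
'z' is existentially quantified at position 3.
No universal quantifiers precede it.
Skolem function arity = 0 (a Skolem constant)

0


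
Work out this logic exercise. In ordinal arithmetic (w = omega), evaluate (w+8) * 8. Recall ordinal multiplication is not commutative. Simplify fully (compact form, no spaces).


Compute (w+8) * 8.
Ordinal * is associative and left-distributive over +, but NOT commutative; for finite n>1, n*w = w but w*n stays w*n.
(w+8) * 8 = (w+8) repeated 8 times. Each intermediate +8 is absorbed by the following w; only the last survives: w*8+8.
Result = w*8+8

w*8+8


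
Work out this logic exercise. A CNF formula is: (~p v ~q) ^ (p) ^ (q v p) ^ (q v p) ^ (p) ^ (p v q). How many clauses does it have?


A CNF formula is a conjunction of clauses.
Clauses are separated by ^.
Counting the conjuncts: 6 clauses.

6


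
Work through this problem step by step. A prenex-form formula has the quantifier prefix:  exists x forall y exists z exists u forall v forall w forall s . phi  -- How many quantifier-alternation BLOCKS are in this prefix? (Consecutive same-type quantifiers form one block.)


Quantifier-type sequence: E A E E A A A  (A=forall, E=exists)
Group into maximal same-type runs:
  Ex1 | Ax1 | Ex2 | Ax3
Number of blocks = 4

4


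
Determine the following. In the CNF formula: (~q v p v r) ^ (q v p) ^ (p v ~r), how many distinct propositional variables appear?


Identify each variable that appears in the formula.
Variables found: p, q, r
Count = 3

3


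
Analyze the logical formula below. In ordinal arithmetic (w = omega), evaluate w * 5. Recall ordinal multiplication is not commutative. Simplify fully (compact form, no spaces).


Compute w * 5.
Ordinal * is associative and left-distributive over +, but NOT commutative; for finite n>1, n*w = w but w*n stays w*n.
w * 5 means 5 copies of w concatenated: w*5.
Result = w*5

w*5


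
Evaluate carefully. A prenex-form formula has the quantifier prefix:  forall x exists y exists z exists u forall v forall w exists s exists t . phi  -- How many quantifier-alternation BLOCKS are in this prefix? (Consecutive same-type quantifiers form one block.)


Quantifier-type sequence: A E E E A A E E  (A=forall, E=exists)
Group into maximal same-type runs:
  Ax1 | Ex3 | Ax2 | Ex2
Number of blocks = 4

4


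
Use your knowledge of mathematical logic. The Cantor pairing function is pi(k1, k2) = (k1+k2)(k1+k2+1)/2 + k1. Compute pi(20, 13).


k1 + k2 = 33
(k1+k2)(k1+k2+1)/2 = 33 * 34 / 2 = 561
pi = 561 + 20 = 581

581


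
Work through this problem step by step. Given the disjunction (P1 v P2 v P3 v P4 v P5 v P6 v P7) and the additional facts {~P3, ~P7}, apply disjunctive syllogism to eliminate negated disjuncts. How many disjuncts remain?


Original disjuncts (7): P1, P2, P3, P4, P5, P6, P7
Negated (eliminate): ~P3, ~P7
Remaining disjuncts: P1, P2, P4, P5, P6
Count = 7 - 2 = 5

5
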